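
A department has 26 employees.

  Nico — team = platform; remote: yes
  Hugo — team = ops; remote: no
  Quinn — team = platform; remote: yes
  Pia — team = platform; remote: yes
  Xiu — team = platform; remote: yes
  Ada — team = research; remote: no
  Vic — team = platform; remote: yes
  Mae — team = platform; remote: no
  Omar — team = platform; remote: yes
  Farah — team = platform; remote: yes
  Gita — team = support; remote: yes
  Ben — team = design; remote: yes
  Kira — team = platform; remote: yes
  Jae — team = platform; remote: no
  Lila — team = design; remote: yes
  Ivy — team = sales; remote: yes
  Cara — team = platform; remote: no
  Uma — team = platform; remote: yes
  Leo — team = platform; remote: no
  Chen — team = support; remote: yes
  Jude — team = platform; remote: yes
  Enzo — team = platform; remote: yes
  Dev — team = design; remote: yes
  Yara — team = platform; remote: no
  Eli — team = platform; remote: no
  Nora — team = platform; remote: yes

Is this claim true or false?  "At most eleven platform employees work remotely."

Truth condition: |A ∩ B| ≤ 11.
|A| = 18, |A ∩ B| = 12, |A ∖ B| = 6.
|A ∩ B| = 12, so the statement is false.

False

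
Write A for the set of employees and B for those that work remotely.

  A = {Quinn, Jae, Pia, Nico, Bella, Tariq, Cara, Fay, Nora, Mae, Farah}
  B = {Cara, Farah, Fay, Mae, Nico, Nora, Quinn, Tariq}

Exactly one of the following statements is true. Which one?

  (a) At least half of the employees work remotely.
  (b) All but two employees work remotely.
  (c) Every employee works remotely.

|A| = 11, |A ∩ B| = 8, |A ∖ B| = 3.
(a) requires |A ∩ B| ≥ |A ∖ B|: true.
(b) requires |A ∖ B| = 2: false.
(c) requires A ⊆ B, i.e. every element of A is in B (|A ∖ B| = 0): false.

(a)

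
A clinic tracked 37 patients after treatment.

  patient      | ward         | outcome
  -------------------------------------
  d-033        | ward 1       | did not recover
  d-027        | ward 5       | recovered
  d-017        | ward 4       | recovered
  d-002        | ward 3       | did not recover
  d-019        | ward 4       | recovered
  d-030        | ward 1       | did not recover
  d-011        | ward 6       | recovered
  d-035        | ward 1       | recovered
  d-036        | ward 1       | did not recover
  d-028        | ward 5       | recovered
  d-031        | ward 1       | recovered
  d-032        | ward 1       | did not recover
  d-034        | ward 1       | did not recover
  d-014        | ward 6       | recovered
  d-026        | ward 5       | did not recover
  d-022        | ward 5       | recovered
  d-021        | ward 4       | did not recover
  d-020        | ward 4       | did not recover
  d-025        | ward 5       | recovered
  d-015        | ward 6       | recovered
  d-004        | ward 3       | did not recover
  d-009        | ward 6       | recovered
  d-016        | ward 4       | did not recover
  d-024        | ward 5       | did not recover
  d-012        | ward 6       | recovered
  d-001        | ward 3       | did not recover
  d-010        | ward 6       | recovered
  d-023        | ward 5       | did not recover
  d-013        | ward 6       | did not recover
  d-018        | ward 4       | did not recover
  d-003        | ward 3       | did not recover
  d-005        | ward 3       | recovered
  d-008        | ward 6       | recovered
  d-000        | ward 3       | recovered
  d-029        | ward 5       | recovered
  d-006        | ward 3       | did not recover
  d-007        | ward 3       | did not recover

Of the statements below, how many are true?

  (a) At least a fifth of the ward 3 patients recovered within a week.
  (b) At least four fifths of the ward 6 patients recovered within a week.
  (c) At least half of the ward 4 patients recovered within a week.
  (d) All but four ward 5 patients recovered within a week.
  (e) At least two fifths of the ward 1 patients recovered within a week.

2

(a) ward 3: |A| = 8, |A ∩ B| = 2; needs |A ∩ B| / |A| ≥ 1/5 — true.
(b) ward 6: |A| = 8, |A ∩ B| = 7; needs |A ∩ B| / |A| ≥ 4/5 — true.
(c) ward 4: |A| = 6, |A ∩ B| = 2; needs |A ∩ B| ≥ |A ∖ B| — false.
(d) ward 5: |A| = 8, |A ∩ B| = 5; needs |A ∖ B| = 4 — false.
(e) ward 1: |A| = 7, |A ∩ B| = 2; needs |A ∩ B| / |A| ≥ 2/5 — false.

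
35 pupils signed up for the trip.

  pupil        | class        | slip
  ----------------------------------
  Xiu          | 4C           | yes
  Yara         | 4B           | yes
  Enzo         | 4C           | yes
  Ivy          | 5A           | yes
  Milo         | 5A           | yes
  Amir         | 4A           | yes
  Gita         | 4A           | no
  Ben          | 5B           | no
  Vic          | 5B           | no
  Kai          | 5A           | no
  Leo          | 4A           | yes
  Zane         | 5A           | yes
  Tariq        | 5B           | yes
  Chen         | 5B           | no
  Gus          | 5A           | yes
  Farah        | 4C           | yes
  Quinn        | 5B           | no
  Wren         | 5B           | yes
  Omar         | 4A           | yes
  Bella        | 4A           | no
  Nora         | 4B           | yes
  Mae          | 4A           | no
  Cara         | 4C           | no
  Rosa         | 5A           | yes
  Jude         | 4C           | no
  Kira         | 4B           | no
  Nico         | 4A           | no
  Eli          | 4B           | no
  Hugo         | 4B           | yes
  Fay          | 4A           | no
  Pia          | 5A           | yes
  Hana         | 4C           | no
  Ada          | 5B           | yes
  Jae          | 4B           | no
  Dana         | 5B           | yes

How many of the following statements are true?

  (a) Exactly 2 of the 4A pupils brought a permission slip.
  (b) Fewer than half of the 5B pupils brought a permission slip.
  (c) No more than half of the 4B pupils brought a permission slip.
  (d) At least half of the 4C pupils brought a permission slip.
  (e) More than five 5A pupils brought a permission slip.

3

(a) 4A: |A| = 8, |A ∩ B| = 3; needs |A ∩ B| = 2 — false.
(b) 5B: |A| = 8, |A ∩ B| = 4; needs |A ∩ B| < |A ∖ B| — false.
(c) 4B: |A| = 6, |A ∩ B| = 3; needs |A ∩ B| ≤ |A ∖ B| — true.
(d) 4C: |A| = 6, |A ∩ B| = 3; needs |A ∩ B| ≥ |A ∖ B| — true.
(e) 5A: |A| = 7, |A ∩ B| = 6; needs |A ∩ B| > 5 — true.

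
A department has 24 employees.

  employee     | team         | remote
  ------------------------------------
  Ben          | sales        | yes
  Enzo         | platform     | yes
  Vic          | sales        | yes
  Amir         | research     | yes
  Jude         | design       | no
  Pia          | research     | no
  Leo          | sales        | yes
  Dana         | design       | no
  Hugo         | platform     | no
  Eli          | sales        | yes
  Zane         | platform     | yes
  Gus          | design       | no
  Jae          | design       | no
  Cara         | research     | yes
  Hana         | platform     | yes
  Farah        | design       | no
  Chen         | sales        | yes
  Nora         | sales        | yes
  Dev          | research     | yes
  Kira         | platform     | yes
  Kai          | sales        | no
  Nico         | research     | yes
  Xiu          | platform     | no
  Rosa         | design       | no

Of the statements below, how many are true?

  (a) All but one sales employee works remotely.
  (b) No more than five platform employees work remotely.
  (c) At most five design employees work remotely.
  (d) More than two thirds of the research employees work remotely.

4

(a) sales: |A| = 7, |A ∩ B| = 6; needs |A ∖ B| = 1 — true.
(b) platform: |A| = 6, |A ∩ B| = 4; needs |A ∩ B| ≤ 5 — true.
(c) design: |A| = 6, |A ∩ B| = 0; needs |A ∩ B| ≤ 5 — true.
(d) research: |A| = 5, |A ∩ B| = 4; needs |A ∩ B| / |A| > 2/3 — true.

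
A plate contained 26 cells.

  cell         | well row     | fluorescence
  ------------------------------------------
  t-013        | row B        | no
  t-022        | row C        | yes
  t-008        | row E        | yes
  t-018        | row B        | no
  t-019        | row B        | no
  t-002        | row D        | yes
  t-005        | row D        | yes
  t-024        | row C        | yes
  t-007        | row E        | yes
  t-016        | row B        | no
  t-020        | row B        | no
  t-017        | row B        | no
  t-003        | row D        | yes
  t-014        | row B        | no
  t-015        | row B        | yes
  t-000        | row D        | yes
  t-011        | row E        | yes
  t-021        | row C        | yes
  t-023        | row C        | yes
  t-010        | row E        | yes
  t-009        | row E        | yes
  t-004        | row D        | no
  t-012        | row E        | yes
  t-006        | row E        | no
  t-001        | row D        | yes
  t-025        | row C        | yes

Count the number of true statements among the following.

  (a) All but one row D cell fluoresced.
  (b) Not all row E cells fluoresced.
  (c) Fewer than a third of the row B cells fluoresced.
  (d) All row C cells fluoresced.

4

(a) row D: |A| = 6, |A ∩ B| = 5; needs |A ∖ B| = 1 — true.
(b) row E: |A| = 7, |A ∩ B| = 6; needs A ⊄ B (|A ∖ B| ≥ 1) — true.
(c) row B: |A| = 8, |A ∩ B| = 1; needs |A ∩ B| / |A| < 1/3 — true.
(d) row C: |A| = 5, |A ∩ B| = 5; needs A ⊆ B, i.e. every element of A is in B (|A ∖ B| = 0) — true.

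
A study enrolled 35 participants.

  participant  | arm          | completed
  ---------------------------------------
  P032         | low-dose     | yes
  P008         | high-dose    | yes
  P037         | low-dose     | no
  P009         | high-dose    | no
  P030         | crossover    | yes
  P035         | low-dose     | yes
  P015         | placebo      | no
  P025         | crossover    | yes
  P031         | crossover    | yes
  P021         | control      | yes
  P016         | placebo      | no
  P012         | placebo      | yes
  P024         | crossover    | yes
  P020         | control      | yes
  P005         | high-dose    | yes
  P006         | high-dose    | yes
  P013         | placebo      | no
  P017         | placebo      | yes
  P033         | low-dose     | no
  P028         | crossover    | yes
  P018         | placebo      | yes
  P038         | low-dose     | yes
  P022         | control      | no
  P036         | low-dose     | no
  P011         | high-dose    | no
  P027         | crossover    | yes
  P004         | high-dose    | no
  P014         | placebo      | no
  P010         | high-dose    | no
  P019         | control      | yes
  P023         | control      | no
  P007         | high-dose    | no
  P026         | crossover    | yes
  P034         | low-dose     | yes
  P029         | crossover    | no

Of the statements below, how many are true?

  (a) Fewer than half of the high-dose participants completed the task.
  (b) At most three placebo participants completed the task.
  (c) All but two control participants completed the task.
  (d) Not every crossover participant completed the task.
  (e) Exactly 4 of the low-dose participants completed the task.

5

(a) high-dose: |A| = 8, |A ∩ B| = 3; needs |A ∩ B| < |A ∖ B| — true.
(b) placebo: |A| = 7, |A ∩ B| = 3; needs |A ∩ B| ≤ 3 — true.
(c) control: |A| = 5, |A ∩ B| = 3; needs |A ∖ B| = 2 — true.
(d) crossover: |A| = 8, |A ∩ B| = 7; needs A ⊄ B (|A ∖ B| ≥ 1) — true.
(e) low-dose: |A| = 7, |A ∩ B| = 4; needs |A ∩ B| = 4 — true.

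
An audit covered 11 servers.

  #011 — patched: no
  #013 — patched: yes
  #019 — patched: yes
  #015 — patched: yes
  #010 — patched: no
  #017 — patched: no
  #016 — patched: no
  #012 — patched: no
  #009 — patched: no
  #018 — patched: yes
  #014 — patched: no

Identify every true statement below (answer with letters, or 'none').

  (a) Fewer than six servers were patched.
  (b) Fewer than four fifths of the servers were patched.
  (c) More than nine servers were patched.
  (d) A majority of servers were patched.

|A| = 11, |A ∩ B| = 4, |A ∖ B| = 7.
(a) |A ∩ B| < 6: holds.
(b) |A ∩ B| / |A| < 4/5: holds.
(c) |A ∩ B| > 9: fails.
(d) |A ∩ B| > |A ∖ B|: fails.

(a), (b)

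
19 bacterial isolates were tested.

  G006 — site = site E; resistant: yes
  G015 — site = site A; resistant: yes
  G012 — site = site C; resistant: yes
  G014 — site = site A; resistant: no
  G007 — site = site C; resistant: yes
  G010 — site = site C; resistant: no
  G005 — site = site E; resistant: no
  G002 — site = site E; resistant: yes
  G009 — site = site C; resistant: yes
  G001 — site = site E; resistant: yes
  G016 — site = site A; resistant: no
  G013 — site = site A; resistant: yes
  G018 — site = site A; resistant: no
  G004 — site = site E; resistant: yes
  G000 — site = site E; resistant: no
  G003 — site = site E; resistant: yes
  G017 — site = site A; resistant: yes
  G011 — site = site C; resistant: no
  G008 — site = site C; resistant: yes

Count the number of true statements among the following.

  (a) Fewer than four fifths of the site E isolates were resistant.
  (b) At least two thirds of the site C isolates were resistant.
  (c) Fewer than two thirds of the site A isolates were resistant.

(a) site E: |A| = 7, |A ∩ B| = 5; needs |A ∩ B| / |A| < 4/5 — true.
(b) site C: |A| = 6, |A ∩ B| = 4; needs |A ∩ B| / |A| ≥ 2/3 — true.
(c) site A: |A| = 6, |A ∩ B| = 3; needs |A ∩ B| / |A| < 2/3 — true.

3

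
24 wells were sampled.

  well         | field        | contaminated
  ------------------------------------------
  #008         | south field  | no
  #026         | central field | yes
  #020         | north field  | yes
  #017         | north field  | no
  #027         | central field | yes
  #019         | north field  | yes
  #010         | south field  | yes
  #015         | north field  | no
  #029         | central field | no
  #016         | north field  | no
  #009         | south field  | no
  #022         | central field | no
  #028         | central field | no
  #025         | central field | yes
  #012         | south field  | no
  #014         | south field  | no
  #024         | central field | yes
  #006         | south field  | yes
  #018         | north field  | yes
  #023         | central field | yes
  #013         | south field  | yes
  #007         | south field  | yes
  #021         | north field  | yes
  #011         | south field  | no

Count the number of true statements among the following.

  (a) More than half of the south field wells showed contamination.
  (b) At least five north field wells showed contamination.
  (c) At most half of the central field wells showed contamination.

(a) south field: |A| = 9, |A ∩ B| = 4; needs |A ∩ B| > |A ∖ B| — false.
(b) north field: |A| = 7, |A ∩ B| = 4; needs |A ∩ B| ≥ 5 — false.
(c) central field: |A| = 8, |A ∩ B| = 5; needs |A ∩ B| ≤ |A ∖ B| — false.

0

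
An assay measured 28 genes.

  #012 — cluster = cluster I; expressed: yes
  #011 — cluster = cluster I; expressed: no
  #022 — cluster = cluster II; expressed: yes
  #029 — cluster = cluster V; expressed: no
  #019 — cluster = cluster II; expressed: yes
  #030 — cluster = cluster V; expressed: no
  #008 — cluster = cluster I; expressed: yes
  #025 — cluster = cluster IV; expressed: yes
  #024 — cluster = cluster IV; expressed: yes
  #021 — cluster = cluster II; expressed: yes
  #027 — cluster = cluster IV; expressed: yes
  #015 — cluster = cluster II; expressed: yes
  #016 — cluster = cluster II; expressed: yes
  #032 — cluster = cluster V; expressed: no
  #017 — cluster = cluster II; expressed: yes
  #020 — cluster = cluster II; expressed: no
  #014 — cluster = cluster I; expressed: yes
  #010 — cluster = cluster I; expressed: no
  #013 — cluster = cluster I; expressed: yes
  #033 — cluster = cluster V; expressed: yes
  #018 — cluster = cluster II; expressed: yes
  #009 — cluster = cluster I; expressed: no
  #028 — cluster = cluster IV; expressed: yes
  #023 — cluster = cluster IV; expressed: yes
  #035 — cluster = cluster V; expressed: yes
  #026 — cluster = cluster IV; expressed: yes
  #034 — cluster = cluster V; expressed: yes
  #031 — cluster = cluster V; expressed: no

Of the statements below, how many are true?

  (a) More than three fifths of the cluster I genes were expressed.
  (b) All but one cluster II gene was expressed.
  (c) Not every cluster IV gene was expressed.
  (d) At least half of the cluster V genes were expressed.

(a) cluster I: |A| = 7, |A ∩ B| = 4; needs |A ∩ B| / |A| > 3/5 — false.
(b) cluster II: |A| = 8, |A ∩ B| = 7; needs |A ∖ B| = 1 — true.
(c) cluster IV: |A| = 6, |A ∩ B| = 6; needs A ⊄ B (|A ∖ B| ≥ 1) — false.
(d) cluster V: |A| = 7, |A ∩ B| = 3; needs |A ∩ B| ≥ |A ∖ B| — false.

1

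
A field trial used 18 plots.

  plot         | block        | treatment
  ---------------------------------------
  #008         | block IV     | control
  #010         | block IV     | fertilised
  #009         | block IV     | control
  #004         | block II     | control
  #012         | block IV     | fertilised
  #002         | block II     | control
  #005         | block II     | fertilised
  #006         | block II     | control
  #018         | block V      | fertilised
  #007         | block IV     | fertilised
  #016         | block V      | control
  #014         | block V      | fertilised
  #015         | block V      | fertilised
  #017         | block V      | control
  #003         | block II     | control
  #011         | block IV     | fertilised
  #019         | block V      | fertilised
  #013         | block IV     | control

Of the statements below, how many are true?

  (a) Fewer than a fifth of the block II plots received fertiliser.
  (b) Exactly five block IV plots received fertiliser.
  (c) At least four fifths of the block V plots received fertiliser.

(a) block II: |A| = 5, |A ∩ B| = 1; needs |A ∩ B| / |A| < 1/5 — false.
(b) block IV: |A| = 7, |A ∩ B| = 4; needs |A ∩ B| = 5 — false.
(c) block V: |A| = 6, |A ∩ B| = 4; needs |A ∩ B| / |A| ≥ 4/5 — false.

0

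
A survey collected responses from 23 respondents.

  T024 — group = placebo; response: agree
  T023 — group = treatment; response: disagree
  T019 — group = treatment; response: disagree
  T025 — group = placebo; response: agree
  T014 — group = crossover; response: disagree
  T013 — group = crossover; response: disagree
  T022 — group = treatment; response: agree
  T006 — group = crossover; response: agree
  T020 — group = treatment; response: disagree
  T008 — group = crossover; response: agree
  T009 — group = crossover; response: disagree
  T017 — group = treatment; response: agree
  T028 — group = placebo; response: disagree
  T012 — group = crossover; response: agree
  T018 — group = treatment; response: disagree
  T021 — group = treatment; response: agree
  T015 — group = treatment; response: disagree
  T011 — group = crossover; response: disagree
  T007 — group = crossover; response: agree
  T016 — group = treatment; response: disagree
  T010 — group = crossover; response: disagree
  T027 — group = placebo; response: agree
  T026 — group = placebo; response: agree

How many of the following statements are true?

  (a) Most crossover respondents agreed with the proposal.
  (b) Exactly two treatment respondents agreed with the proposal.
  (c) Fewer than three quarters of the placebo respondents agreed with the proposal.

0

(a) crossover: |A| = 9, |A ∩ B| = 4; needs |A ∩ B| > |A ∖ B| — false.
(b) treatment: |A| = 9, |A ∩ B| = 3; needs |A ∩ B| = 2 — false.
(c) placebo: |A| = 5, |A ∩ B| = 4; needs |A ∩ B| / |A| < 3/4 — false.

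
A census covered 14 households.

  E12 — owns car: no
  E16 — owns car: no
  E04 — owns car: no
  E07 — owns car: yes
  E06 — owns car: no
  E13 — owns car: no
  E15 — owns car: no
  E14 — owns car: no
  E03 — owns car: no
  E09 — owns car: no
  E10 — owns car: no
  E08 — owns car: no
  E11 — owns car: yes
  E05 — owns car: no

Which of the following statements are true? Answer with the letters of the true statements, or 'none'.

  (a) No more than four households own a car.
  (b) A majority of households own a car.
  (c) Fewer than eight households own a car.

|A| = 14, |A ∩ B| = 2, |A ∖ B| = 12.
(a) |A ∩ B| ≤ 4: holds.
(b) |A ∩ B| > |A ∖ B|: fails.
(c) |A ∩ B| < 8: holds.

(a), (c)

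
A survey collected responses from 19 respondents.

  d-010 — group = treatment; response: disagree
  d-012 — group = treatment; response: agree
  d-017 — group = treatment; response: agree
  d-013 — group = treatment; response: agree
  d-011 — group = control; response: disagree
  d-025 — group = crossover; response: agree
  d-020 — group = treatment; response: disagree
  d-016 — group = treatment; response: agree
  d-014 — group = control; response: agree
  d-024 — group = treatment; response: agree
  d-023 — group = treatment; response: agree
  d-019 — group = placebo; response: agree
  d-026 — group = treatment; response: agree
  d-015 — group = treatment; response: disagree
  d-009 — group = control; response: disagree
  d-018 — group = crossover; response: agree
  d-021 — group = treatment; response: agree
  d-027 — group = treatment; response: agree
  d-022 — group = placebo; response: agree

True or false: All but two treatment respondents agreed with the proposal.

False

The determiner here denotes the relation: |A ∖ B| = 2.
A (the restrictor) = {d-010, d-012, d-017, d-013, d-020, d-016, d-024, d-023, d-026, d-015, d-021, d-027}, |A| = 12.
A ∖ B = {d-010, d-020, d-015}, so |A ∖ B| = 3.
|A ∖ B| = 3, so the statement is false.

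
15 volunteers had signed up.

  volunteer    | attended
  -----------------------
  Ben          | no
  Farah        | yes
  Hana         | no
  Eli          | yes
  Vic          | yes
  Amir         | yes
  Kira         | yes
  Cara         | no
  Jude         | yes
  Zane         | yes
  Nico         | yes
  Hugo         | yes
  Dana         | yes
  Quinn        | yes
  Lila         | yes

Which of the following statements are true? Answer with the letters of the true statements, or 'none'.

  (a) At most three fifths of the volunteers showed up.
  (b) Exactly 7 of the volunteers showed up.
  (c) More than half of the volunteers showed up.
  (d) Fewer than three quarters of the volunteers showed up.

(c)

|A| = 15, |A ∩ B| = 12, |A ∖ B| = 3.
(a) |A ∩ B| / |A| ≤ 3/5: fails.
(b) |A ∩ B| = 7: fails.
(c) |A ∩ B| > |A ∖ B|: holds.
(d) |A ∩ B| / |A| < 3/4: fails.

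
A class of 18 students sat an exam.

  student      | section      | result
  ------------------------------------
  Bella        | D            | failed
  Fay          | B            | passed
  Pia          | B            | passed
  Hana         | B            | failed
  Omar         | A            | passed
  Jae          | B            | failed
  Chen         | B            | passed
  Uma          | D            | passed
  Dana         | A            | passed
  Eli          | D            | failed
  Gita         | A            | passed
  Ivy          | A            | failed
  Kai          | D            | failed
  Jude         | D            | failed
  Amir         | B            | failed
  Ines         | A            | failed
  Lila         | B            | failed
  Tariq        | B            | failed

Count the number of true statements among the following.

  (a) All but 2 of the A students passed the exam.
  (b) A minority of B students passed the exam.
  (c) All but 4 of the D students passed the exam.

(a) A: |A| = 5, |A ∩ B| = 3; needs |A ∖ B| = 2 — true.
(b) B: |A| = 8, |A ∩ B| = 3; needs |A ∩ B| < |A ∖ B| — true.
(c) D: |A| = 5, |A ∩ B| = 1; needs |A ∖ B| = 4 — true.

3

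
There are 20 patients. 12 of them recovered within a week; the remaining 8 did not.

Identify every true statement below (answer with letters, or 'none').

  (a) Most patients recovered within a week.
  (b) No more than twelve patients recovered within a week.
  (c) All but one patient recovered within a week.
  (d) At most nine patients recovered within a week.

(a), (b)

|A| = 20, |A ∩ B| = 12, |A ∖ B| = 8.
(a) |A ∩ B| > |A ∖ B|: holds.
(b) |A ∩ B| ≤ 12: holds.
(c) |A ∖ B| = 1: fails.
(d) |A ∩ B| ≤ 9: fails.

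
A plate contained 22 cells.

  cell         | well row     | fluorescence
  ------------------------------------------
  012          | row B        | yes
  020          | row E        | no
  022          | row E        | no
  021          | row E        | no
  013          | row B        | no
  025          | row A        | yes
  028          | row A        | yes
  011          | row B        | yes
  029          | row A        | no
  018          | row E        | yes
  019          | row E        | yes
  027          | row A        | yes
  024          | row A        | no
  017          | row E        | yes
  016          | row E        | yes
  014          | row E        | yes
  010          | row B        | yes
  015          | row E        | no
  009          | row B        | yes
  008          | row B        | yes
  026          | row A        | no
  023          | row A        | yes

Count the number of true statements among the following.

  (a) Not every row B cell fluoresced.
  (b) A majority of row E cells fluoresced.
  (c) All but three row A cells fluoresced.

(a) row B: |A| = 6, |A ∩ B| = 5; needs A ⊄ B (|A ∖ B| ≥ 1) — true.
(b) row E: |A| = 9, |A ∩ B| = 5; needs |A ∩ B| > |A ∖ B| — true.
(c) row A: |A| = 7, |A ∩ B| = 4; needs |A ∖ B| = 3 — true.

3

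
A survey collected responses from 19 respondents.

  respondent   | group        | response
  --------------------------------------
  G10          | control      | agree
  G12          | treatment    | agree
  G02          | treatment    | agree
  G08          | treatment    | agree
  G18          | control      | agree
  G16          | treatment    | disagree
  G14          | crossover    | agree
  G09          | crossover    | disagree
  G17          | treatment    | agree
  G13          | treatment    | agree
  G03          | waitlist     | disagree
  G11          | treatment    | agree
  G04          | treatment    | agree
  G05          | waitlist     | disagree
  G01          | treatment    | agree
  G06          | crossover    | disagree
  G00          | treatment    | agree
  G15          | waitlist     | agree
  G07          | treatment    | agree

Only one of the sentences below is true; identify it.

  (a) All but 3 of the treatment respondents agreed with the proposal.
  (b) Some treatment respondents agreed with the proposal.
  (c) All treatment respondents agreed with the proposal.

(b)

|A| = 11, |A ∩ B| = 10, |A ∖ B| = 1.
(a) requires |A ∖ B| = 3: false.
(b) requires A ∩ B ≠ ∅ (|A ∩ B| ≥ 1): true.
(c) requires A ⊆ B, i.e. every element of A is in B (|A ∖ B| = 0): false.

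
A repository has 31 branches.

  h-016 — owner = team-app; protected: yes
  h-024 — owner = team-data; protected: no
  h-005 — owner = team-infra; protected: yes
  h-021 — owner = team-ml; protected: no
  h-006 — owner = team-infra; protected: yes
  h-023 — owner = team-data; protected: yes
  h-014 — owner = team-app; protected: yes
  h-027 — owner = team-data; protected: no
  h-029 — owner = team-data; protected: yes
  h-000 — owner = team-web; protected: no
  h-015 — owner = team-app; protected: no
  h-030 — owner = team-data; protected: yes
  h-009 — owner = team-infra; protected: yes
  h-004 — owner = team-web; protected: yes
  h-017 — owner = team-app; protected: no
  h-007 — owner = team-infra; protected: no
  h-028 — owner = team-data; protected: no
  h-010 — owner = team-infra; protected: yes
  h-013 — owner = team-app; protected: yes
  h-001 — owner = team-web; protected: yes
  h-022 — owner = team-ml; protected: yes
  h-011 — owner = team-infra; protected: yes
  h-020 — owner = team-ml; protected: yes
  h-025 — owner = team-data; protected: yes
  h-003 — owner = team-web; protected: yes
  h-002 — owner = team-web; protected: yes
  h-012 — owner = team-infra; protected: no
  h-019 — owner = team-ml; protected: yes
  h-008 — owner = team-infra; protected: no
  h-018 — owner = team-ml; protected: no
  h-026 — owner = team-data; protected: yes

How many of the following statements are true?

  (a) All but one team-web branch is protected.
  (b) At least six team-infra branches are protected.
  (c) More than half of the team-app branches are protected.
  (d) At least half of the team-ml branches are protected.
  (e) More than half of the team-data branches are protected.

(a) team-web: |A| = 5, |A ∩ B| = 4; needs |A ∖ B| = 1 — true.
(b) team-infra: |A| = 8, |A ∩ B| = 5; needs |A ∩ B| ≥ 6 — false.
(c) team-app: |A| = 5, |A ∩ B| = 3; needs |A ∩ B| > |A ∖ B| — true.
(d) team-ml: |A| = 5, |A ∩ B| = 3; needs |A ∩ B| ≥ |A ∖ B| — true.
(e) team-data: |A| = 8, |A ∩ B| = 5; needs |A ∩ B| > |A ∖ B| — true.

4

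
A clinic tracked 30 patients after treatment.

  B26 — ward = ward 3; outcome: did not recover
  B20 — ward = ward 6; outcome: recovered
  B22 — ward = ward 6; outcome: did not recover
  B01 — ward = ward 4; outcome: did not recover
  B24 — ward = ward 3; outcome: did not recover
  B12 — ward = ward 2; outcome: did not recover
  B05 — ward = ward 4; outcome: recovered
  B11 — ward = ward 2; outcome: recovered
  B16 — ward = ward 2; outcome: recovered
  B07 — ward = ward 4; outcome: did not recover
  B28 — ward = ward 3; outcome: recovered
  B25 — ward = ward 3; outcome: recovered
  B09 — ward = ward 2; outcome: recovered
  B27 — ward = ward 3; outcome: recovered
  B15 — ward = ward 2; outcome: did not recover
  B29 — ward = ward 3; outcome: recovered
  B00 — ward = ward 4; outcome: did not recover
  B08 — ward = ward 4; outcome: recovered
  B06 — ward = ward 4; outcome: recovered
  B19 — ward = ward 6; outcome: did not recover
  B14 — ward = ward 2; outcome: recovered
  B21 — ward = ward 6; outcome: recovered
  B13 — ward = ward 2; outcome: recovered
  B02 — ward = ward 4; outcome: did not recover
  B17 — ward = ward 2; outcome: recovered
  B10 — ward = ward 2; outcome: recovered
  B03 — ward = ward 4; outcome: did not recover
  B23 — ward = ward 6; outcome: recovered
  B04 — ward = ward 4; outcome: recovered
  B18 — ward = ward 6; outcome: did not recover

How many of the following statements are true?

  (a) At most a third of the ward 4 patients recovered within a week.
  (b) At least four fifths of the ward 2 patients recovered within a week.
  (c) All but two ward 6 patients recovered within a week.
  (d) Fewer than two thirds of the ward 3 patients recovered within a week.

(a) ward 4: |A| = 9, |A ∩ B| = 4; needs |A ∩ B| / |A| ≤ 1/3 — false.
(b) ward 2: |A| = 9, |A ∩ B| = 7; needs |A ∩ B| / |A| ≥ 4/5 — false.
(c) ward 6: |A| = 6, |A ∩ B| = 3; needs |A ∖ B| = 2 — false.
(d) ward 3: |A| = 6, |A ∩ B| = 4; needs |A ∩ B| / |A| < 2/3 — false.

0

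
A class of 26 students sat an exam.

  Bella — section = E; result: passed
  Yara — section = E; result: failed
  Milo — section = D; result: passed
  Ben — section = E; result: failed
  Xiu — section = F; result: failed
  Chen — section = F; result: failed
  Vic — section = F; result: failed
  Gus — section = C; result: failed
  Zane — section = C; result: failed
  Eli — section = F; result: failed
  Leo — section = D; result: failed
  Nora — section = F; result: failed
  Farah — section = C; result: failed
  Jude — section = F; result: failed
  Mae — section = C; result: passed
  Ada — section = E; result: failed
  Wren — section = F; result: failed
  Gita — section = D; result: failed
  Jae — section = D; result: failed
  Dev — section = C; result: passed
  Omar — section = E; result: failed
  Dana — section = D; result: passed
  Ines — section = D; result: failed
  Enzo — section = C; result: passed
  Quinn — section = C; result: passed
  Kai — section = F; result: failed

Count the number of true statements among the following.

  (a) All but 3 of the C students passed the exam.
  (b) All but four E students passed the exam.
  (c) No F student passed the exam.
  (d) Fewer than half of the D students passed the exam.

(a) C: |A| = 7, |A ∩ B| = 4; needs |A ∖ B| = 3 — true.
(b) E: |A| = 5, |A ∩ B| = 1; needs |A ∖ B| = 4 — true.
(c) F: |A| = 8, |A ∩ B| = 0; needs A ∩ B = ∅ (|A ∩ B| = 0) — true.
(d) D: |A| = 6, |A ∩ B| = 2; needs |A ∩ B| < |A ∖ B| — true.

4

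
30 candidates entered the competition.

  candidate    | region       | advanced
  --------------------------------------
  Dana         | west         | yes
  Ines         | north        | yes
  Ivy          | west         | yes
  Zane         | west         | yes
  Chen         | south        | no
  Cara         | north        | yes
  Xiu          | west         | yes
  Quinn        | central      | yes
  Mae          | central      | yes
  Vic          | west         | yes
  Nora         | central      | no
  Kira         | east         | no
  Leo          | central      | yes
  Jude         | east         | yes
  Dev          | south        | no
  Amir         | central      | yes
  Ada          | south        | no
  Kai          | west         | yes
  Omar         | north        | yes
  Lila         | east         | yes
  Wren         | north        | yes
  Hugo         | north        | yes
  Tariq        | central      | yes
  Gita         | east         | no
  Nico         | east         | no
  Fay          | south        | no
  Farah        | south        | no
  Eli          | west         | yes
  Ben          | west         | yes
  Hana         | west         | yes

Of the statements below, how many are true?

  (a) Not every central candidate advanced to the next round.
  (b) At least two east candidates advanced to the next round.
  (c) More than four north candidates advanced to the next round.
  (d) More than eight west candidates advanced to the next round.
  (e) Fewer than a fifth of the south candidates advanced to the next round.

(a) central: |A| = 6, |A ∩ B| = 5; needs A ⊄ B (|A ∖ B| ≥ 1) — true.
(b) east: |A| = 5, |A ∩ B| = 2; needs |A ∩ B| ≥ 2 — true.
(c) north: |A| = 5, |A ∩ B| = 5; needs |A ∩ B| > 4 — true.
(d) west: |A| = 9, |A ∩ B| = 9; needs |A ∩ B| > 8 — true.
(e) south: |A| = 5, |A ∩ B| = 0; needs |A ∩ B| / |A| < 1/5 — true.

5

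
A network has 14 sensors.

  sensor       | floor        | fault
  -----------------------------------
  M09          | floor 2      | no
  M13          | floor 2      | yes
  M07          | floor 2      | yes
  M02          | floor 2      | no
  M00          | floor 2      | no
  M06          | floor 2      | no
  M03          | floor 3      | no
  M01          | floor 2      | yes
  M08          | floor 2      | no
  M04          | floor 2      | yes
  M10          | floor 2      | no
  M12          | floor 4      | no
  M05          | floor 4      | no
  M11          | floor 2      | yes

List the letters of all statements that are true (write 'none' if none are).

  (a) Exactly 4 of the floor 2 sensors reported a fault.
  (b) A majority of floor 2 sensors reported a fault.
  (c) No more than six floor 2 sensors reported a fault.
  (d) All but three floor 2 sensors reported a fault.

|A| = 11, |A ∩ B| = 5, |A ∖ B| = 6.
(a) |A ∩ B| = 4: fails.
(b) |A ∩ B| > |A ∖ B|: fails.
(c) |A ∩ B| ≤ 6: holds.
(d) |A ∖ B| = 3: fails.

(c)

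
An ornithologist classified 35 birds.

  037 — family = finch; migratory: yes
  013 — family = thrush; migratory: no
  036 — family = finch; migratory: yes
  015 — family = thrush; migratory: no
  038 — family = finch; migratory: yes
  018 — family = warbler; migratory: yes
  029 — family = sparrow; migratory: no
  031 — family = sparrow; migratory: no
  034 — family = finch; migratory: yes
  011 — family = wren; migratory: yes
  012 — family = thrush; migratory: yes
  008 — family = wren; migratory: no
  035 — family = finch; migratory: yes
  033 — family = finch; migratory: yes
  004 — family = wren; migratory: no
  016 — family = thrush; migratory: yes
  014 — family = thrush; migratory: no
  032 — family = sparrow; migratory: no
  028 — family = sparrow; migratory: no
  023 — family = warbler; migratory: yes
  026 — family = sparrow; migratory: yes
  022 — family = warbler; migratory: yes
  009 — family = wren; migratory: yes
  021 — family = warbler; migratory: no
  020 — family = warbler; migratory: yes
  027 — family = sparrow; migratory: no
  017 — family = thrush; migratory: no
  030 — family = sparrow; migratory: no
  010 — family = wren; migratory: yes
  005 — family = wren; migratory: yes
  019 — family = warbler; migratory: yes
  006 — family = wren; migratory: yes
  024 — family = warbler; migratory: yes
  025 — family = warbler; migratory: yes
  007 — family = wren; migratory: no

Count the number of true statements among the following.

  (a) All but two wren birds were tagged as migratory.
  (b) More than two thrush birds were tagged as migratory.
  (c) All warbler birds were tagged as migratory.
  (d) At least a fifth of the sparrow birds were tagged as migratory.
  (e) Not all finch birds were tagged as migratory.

0

(a) wren: |A| = 8, |A ∩ B| = 5; needs |A ∖ B| = 2 — false.
(b) thrush: |A| = 6, |A ∩ B| = 2; needs |A ∩ B| > 2 — false.
(c) warbler: |A| = 8, |A ∩ B| = 7; needs A ⊆ B, i.e. every element of A is in B (|A ∖ B| = 0) — false.
(d) sparrow: |A| = 7, |A ∩ B| = 1; needs |A ∩ B| / |A| ≥ 1/5 — false.
(e) finch: |A| = 6, |A ∩ B| = 6; needs A ⊄ B (|A ∖ B| ≥ 1) — false.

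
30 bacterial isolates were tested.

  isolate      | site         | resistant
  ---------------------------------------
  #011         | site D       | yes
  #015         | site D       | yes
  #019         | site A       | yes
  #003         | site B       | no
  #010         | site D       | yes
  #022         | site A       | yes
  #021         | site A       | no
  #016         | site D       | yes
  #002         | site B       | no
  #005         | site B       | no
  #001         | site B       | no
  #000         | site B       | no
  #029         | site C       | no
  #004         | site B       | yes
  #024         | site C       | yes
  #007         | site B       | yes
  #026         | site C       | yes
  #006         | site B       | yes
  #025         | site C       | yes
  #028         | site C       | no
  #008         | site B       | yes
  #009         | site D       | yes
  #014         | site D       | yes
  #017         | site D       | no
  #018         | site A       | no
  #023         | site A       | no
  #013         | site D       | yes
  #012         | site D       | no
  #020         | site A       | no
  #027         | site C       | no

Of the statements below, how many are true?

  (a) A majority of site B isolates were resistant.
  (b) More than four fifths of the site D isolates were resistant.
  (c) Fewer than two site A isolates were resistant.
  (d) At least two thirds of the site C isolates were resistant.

0

(a) site B: |A| = 9, |A ∩ B| = 4; needs |A ∩ B| > |A ∖ B| — false.
(b) site D: |A| = 9, |A ∩ B| = 7; needs |A ∩ B| / |A| > 4/5 — false.
(c) site A: |A| = 6, |A ∩ B| = 2; needs |A ∩ B| < 2 — false.
(d) site C: |A| = 6, |A ∩ B| = 3; needs |A ∩ B| / |A| ≥ 2/3 — false.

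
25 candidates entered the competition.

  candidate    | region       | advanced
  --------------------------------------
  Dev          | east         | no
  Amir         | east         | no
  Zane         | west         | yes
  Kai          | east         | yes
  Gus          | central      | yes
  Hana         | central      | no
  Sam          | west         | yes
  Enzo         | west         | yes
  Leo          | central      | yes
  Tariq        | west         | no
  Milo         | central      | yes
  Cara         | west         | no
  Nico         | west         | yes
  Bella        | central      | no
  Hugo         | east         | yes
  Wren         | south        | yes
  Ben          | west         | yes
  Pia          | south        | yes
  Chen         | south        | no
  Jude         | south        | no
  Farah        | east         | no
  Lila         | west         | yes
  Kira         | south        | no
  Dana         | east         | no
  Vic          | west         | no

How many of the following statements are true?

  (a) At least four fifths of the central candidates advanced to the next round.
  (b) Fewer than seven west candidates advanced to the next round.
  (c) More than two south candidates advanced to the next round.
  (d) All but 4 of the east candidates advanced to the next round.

(a) central: |A| = 5, |A ∩ B| = 3; needs |A ∩ B| / |A| ≥ 4/5 — false.
(b) west: |A| = 9, |A ∩ B| = 6; needs |A ∩ B| < 7 — true.
(c) south: |A| = 5, |A ∩ B| = 2; needs |A ∩ B| > 2 — false.
(d) east: |A| = 6, |A ∩ B| = 2; needs |A ∖ B| = 4 — true.

2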